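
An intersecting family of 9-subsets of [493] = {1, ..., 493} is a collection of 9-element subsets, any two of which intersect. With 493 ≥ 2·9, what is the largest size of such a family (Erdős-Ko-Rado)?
max |F| = C(492, 8) = 80418839508771435

Erdős-Ko-Rado (1961): when n ≥ 2k, max |F| = C(n−1, k−1). The bound is attained by the star {A : i ∈ A} for any fixed i ∈ [n]. Here C(493−1, 9−1) = C(492, 8) = 80418839508771435.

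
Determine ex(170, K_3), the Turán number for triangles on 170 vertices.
ex(170, K_3) = ⌊170^2/4⌋ = 7225

Mantel (1907): a triangle-free graph on n vertices has at most ⌊n^2/4⌋ edges, with equality for the complete bipartite graph K_{⌊n/2⌋, ⌈n/2⌉}. For n = 170: ⌊170^2/4⌋ = ⌊28900/4⌋ = 7225. The extremal graph is K_{85, 85}, which has 85·85 = 7225 edges.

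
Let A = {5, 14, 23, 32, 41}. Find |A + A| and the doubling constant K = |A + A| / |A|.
K = |A + A| / |A| = 9/5

Enumerate A + A = {a + b : a, b ∈ A}. With |A| = 5, there are |A|^2 = 25 ordered sum pairs; collecting distinct values, A + A = {10, 19, 28, 37, 46, 55, 64, 73, 82}, so |A + A| = 9. Thus K = 9/5. Here |A + A| = 2|A| − 1 = 9, the minimum possible — so K = 9/5 is minimal, which holds iff A is an arithmetic progression.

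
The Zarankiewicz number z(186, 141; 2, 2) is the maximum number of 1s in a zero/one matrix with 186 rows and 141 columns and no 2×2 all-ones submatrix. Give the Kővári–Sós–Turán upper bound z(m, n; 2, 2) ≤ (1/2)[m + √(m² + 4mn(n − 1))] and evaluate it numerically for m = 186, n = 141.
z(186, 141; 2, 2) ≤ (1/2)[186 + √(186² + 4·186·141·140)] = (1/2)[186 + √14721156] = 2011.4079

Kővári–Sós–Turán: let r_1, ..., r_186 be the row sums and z = Σ r_i the total number of 1s. Each pair of columns can share at most one row with both entries 1 (else a 2×2 all-ones block appears), so Σ_i C(r_i, 2) ≤ C(141, 2) = 9870. By convexity Σ_i C(r_i, 2) ≥ 186·C(z/186, 2) = z(z − 186)/(2·186), giving z² − 186z − 186·141·140 ≤ 0 and hence z ≤ (1/2)[186 + √(34596 + 4·3671640)] = (1/2)[186 + √14721156] ≈ (1/2)(186 + 3836.8159) = 2011.4079.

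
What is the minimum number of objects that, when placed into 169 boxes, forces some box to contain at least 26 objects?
n = (26 − 1)·169 + 1 = 4226

By the generalised pigeonhole principle, to guarantee some box contains ≥ r objects we need more than (r − 1) · k objects total. Threshold: n = (r − 1) · k + 1. With r = 26 and k = 169: n = 25 · 169 + 1 = 4225 + 1 = 4226. For n = 4225 = 25 · 169, we can put exactly 25 objects in every box, avoiding 26 in any single one — so 4226 is tight.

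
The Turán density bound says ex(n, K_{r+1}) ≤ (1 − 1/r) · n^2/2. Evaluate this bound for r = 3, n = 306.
Turán density bound = (2/3) · 306^2/2 = 31212

Turán's theorem: ex(n, K_{r+1}) is achieved by the complete r-partite Turán graph T(n, r) with parts as balanced as possible, and is at most (1 − 1/r) · n^2/2. For r = 3, n = 306: the density bound is (2/3) · 93636/2 = 31212. Since 3 ∣ 306, the Turán graph T(306, 3) has parts of equal size 102, and its edge count e(T(306, 3)) = 31212 attains the density bound exactly.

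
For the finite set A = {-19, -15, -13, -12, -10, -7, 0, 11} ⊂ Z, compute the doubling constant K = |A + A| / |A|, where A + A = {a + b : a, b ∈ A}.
K = |A + A| / |A| = 31/8

Enumerate A + A = {a + b : a, b ∈ A}. With |A| = 8, there are |A|^2 = 64 ordered sum pairs; collecting distinct values, A + A = {-38, -34, -32, -31, -30, -29, -28, -27, -26, -25, -24, -23, -22, -20, -19, -17, -15, -14, -13, -12, -10, -8, -7, -4, -2, -1, 0, 1, 4, 11, 22}, so |A + A| = 31. Thus K = 31/8. For comparison, the minimum possible |A + A| over all 8-element sets is 2·8 − 1 = 15 (so min K = 15/8), attained only by arithmetic progressions.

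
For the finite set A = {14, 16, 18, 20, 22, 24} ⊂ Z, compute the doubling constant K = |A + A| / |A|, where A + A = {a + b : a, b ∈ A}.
K = |A + A| / |A| = 11/6

Enumerate A + A = {a + b : a, b ∈ A}. With |A| = 6, there are |A|^2 = 36 ordered sum pairs; collecting distinct values, A + A = {28, 30, 32, 34, 36, 38, 40, 42, 44, 46, 48}, so |A + A| = 11. Thus K = 11/6. Here |A + A| = 2|A| − 1 = 11, the minimum possible — so K = 11/6 is minimal, which holds iff A is an arithmetic progression.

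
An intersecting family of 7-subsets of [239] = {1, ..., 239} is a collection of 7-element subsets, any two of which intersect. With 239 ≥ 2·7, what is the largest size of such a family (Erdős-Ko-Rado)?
max |F| = C(238, 6) = 236888757651

The Erdős-Ko-Rado theorem states: for n ≥ 2k, an intersecting family of k-subsets of an n-element set has size at most C(n − 1, k − 1), with equality for 'star' families {A ⊆ [n] : |A| = k, i ∈ A} (fix an element i). For n = 239, k = 7: C(238, 6) = 236888757651.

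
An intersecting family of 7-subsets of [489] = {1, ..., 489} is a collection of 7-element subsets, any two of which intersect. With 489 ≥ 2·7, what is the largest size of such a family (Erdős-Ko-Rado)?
max |F| = C(488, 6) = 18188077121676

Erdős-Ko-Rado (1961): when n ≥ 2k, max |F| = C(n−1, k−1). The bound is attained by the star {A : i ∈ A} for any fixed i ∈ [n]. Here C(489−1, 7−1) = C(488, 6) = 18188077121676.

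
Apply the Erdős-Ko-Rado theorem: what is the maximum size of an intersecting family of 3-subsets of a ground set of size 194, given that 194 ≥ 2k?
max |F| = C(193, 2) = 18528

The Erdős-Ko-Rado theorem states: for n ≥ 2k, an intersecting family of k-subsets of an n-element set has size at most C(n − 1, k − 1), with equality for 'star' families {A ⊆ [n] : |A| = k, i ∈ A} (fix an element i). For n = 194, k = 3: C(193, 2) = 18528.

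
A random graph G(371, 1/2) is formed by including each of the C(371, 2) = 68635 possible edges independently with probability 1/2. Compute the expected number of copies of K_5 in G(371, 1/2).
E[# K_5] = C(371, 5) · (1/2)^C(5, 2) = 57007846644 / 2^10 = 14251961661/256 ≈ 55671725.238281

For each 5-subset S of vertices (there are C(371, 5) = 57007846644 such S), let X_S = 1 if S induces a K_5 (all C(5, 2) = 10 edges present). Then P(X_S = 1) = (1/2)^10 = 1/1024. By linearity of expectation, E[# K_5] = C(371, 5) · (1/2)^10 = 57007846644 / 1024 = 14251961661/256 ≈ 55671725.238281.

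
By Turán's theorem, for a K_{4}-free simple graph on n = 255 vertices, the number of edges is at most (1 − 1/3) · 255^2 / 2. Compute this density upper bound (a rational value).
Turán density bound = (2/3) · 255^2/2 = 21675

Turán's theorem: ex(n, K_{r+1}) is achieved by the complete r-partite Turán graph T(n, r) with parts as balanced as possible, and is at most (1 − 1/r) · n^2/2. For r = 3, n = 255: the density bound is (2/3) · 65025/2 = 21675. Since 3 ∣ 255, the Turán graph T(255, 3) has parts of equal size 85, and its edge count e(T(255, 3)) = 21675 attains the density bound exactly.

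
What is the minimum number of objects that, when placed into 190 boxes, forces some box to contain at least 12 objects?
n = (12 − 1)·190 + 1 = 2091

By the generalised pigeonhole principle, to guarantee some box contains ≥ r objects we need more than (r − 1) · k objects total. Threshold: n = (r − 1) · k + 1. With r = 12 and k = 190: n = 11 · 190 + 1 = 2090 + 1 = 2091. For n = 2090 = 11 · 190, we can put exactly 11 objects in every box, avoiding 12 in any single one — so 2091 is tight.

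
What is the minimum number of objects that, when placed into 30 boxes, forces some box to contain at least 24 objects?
n = (24 − 1)·30 + 1 = 691

By the generalised pigeonhole principle, to guarantee some box contains ≥ r objects we need more than (r − 1) · k objects total. Threshold: n = (r − 1) · k + 1. With r = 24 and k = 30: n = 23 · 30 + 1 = 690 + 1 = 691. For n = 690 = 23 · 30, we can put exactly 23 objects in every box, avoiding 24 in any single one — so 691 is tight.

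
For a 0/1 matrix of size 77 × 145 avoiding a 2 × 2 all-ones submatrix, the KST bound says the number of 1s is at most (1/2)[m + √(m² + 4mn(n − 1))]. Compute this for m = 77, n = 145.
z(77, 145; 2, 2) ≤ (1/2)[77 + √(77² + 4·77·145·144)] = (1/2)[77 + √6436969] = 1307.0591

Kővári–Sós–Turán: let r_1, ..., r_77 be the row sums and z = Σ r_i the total number of 1s. Each pair of columns can share at most one row with both entries 1 (else a 2×2 all-ones block appears), so Σ_i C(r_i, 2) ≤ C(145, 2) = 10440. By convexity Σ_i C(r_i, 2) ≥ 77·C(z/77, 2) = z(z − 77)/(2·77), giving z² − 77z − 77·145·144 ≤ 0 and hence z ≤ (1/2)[77 + √(5929 + 4·1607760)] = (1/2)[77 + √6436969] ≈ (1/2)(77 + 2537.1182) = 1307.0591.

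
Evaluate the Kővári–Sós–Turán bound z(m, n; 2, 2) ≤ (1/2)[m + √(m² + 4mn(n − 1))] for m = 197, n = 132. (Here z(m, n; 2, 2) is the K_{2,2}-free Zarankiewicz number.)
z(197, 132; 2, 2) ≤ (1/2)[197 + √(197² + 4·197·132·131)] = (1/2)[197 + √13664905] = 1946.8036

Kővári–Sós–Turán: let r_1, ..., r_197 be the row sums and z = Σ r_i the total number of 1s. Each pair of columns can share at most one row with both entries 1 (else a 2×2 all-ones block appears), so Σ_i C(r_i, 2) ≤ C(132, 2) = 8646. By convexity Σ_i C(r_i, 2) ≥ 197·C(z/197, 2) = z(z − 197)/(2·197), giving z² − 197z − 197·132·131 ≤ 0 and hence z ≤ (1/2)[197 + √(38809 + 4·3406524)] = (1/2)[197 + √13664905] ≈ (1/2)(197 + 3696.6072) = 1946.8036.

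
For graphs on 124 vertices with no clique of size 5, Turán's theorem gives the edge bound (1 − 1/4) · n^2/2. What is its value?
Turán density bound = (3/4) · 124^2/2 = 5766

Turán's theorem: ex(n, K_{r+1}) is achieved by the complete r-partite Turán graph T(n, r) with parts as balanced as possible, and is at most (1 − 1/r) · n^2/2. For r = 4, n = 124: the density bound is (3/4) · 15376/2 = 5766. Since 4 ∣ 124, the Turán graph T(124, 4) has parts of equal size 31, and its edge count e(T(124, 4)) = 5766 attains the density bound exactly.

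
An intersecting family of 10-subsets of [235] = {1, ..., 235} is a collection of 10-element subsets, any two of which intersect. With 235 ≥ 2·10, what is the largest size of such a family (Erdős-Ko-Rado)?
max |F| = C(234, 9) = 4960679534642546

Erdős-Ko-Rado (1961): when n ≥ 2k, max |F| = C(n−1, k−1). The bound is attained by the star {A : i ∈ A} for any fixed i ∈ [n]. Here C(235−1, 10−1) = C(234, 9) = 4960679534642546.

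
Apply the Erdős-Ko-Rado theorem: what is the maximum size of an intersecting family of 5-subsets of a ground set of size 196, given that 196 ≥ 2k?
max |F| = C(195, 4) = 58409520

Erdős-Ko-Rado (1961): when n ≥ 2k, max |F| = C(n−1, k−1). The bound is attained by the star {A : i ∈ A} for any fixed i ∈ [n]. Here C(196−1, 5−1) = C(195, 4) = 58409520.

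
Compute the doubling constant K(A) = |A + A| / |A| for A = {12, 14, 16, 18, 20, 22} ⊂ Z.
K = |A + A| / |A| = 11/6

Enumerate A + A = {a + b : a, b ∈ A}. With |A| = 6, there are |A|^2 = 36 ordered sum pairs; collecting distinct values, A + A = {24, 26, 28, 30, 32, 34, 36, 38, 40, 42, 44}, so |A + A| = 11. Thus K = 11/6. Here |A + A| = 2|A| − 1 = 11, the minimum possible — so K = 11/6 is minimal, which holds iff A is an arithmetic progression.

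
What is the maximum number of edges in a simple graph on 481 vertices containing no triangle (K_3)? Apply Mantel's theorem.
ex(481, K_3) = ⌊481^2/4⌋ = 57840

Mantel (1907): a triangle-free graph on n vertices has at most ⌊n^2/4⌋ edges, with equality for the complete bipartite graph K_{⌊n/2⌋, ⌈n/2⌉}. For n = 481: ⌊481^2/4⌋ = ⌊231361/4⌋ = 57840. The extremal graph is K_{240, 241}, which has 240·241 = 57840 edges.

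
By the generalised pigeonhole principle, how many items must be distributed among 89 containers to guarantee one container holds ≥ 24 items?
n = (24 − 1)·89 + 1 = 2048

By the generalised pigeonhole principle, to guarantee some box contains ≥ r objects we need more than (r − 1) · k objects total. Threshold: n = (r − 1) · k + 1. With r = 24 and k = 89: n = 23 · 89 + 1 = 2047 + 1 = 2048. For n = 2047 = 23 · 89, we can put exactly 23 objects in every box, avoiding 24 in any single one — so 2048 is tight.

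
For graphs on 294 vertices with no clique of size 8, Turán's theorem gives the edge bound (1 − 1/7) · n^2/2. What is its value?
Turán density bound = (6/7) · 294^2/2 = 37044

Turán's theorem: ex(n, K_{r+1}) is achieved by the complete r-partite Turán graph T(n, r) with parts as balanced as possible, and is at most (1 − 1/r) · n^2/2. For r = 7, n = 294: the density bound is (6/7) · 86436/2 = 37044. Since 7 ∣ 294, the Turán graph T(294, 7) has parts of equal size 42, and its edge count e(T(294, 7)) = 37044 attains the density bound exactly.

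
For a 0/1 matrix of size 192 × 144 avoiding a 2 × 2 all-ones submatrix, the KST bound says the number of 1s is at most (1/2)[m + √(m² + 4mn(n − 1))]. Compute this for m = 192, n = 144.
z(192, 144; 2, 2) ≤ (1/2)[192 + √(192² + 4·192·144·143)] = (1/2)[192 + √15851520] = 2086.6984

Kővári–Sós–Turán: let r_1, ..., r_192 be the row sums and z = Σ r_i the total number of 1s. Each pair of columns can share at most one row with both entries 1 (else a 2×2 all-ones block appears), so Σ_i C(r_i, 2) ≤ C(144, 2) = 10296. By convexity Σ_i C(r_i, 2) ≥ 192·C(z/192, 2) = z(z − 192)/(2·192), giving z² − 192z − 192·144·143 ≤ 0 and hence z ≤ (1/2)[192 + √(36864 + 4·3953664)] = (1/2)[192 + √15851520] ≈ (1/2)(192 + 3981.3967) = 2086.6984.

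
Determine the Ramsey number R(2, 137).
R(2, 137) = 137

R(2, k) = k for all k ≥ 2: in a 2-colouring of K_k, either some edge is red (a red K_2) or all edges are blue (a blue K_k). And K_{136} coloured all-blue has no blue K_137, so R(2, 137) > 136. Hence R(2, 137) = 137.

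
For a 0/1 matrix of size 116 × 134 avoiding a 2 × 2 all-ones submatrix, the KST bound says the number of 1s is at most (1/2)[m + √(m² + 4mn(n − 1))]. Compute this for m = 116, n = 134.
z(116, 134; 2, 2) ≤ (1/2)[116 + √(116² + 4·116·134·133)] = (1/2)[116 + √8282864] = 1496.9983

Kővári–Sós–Turán: let r_1, ..., r_116 be the row sums and z = Σ r_i the total number of 1s. Each pair of columns can share at most one row with both entries 1 (else a 2×2 all-ones block appears), so Σ_i C(r_i, 2) ≤ C(134, 2) = 8911. By convexity Σ_i C(r_i, 2) ≥ 116·C(z/116, 2) = z(z − 116)/(2·116), giving z² − 116z − 116·134·133 ≤ 0 and hence z ≤ (1/2)[116 + √(13456 + 4·2067352)] = (1/2)[116 + √8282864] ≈ (1/2)(116 + 2877.9965) = 1496.9983.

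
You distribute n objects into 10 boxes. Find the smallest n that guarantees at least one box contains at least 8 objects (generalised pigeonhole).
n = (8 − 1)·10 + 1 = 71

By the generalised pigeonhole principle, to guarantee some box contains ≥ r objects we need more than (r − 1) · k objects total. Threshold: n = (r − 1) · k + 1. With r = 8 and k = 10: n = 7 · 10 + 1 = 70 + 1 = 71. For n = 70 = 7 · 10, we can put exactly 7 objects in every box, avoiding 8 in any single one — so 71 is tight.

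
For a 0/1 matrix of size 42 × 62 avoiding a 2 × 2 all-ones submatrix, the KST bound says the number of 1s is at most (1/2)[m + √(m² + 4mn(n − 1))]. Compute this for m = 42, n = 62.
z(42, 62; 2, 2) ≤ (1/2)[42 + √(42² + 4·42·62·61)] = (1/2)[42 + √637140] = 420.1052

Kővári–Sós–Turán: let r_1, ..., r_42 be the row sums and z = Σ r_i the total number of 1s. Each pair of columns can share at most one row with both entries 1 (else a 2×2 all-ones block appears), so Σ_i C(r_i, 2) ≤ C(62, 2) = 1891. By convexity Σ_i C(r_i, 2) ≥ 42·C(z/42, 2) = z(z − 42)/(2·42), giving z² − 42z − 42·62·61 ≤ 0 and hence z ≤ (1/2)[42 + √(1764 + 4·158844)] = (1/2)[42 + √637140] ≈ (1/2)(42 + 798.2105) = 420.1052.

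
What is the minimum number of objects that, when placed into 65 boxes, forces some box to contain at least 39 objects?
n = (39 − 1)·65 + 1 = 2471

By the generalised pigeonhole principle, to guarantee some box contains ≥ r objects we need more than (r − 1) · k objects total. Threshold: n = (r − 1) · k + 1. With r = 39 and k = 65: n = 38 · 65 + 1 = 2470 + 1 = 2471. For n = 2470 = 38 · 65, we can put exactly 38 objects in every box, avoiding 39 in any single one — so 2471 is tight.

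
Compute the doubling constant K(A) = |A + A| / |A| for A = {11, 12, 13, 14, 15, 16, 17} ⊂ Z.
K = |A + A| / |A| = 13/7

Enumerate A + A = {a + b : a, b ∈ A}. With |A| = 7, there are |A|^2 = 49 ordered sum pairs; collecting distinct values, A + A = {22, 23, 24, 25, 26, 27, 28, 29, 30, 31, 32, 33, 34}, so |A + A| = 13. Thus K = 13/7. Here |A + A| = 2|A| − 1 = 13, the minimum possible — so K = 13/7 is minimal, which holds iff A is an arithmetic progression.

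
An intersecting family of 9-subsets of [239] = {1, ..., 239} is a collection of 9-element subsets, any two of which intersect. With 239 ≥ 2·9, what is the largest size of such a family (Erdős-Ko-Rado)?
max |F| = C(238, 8) = 226702541072007

The Erdős-Ko-Rado theorem states: for n ≥ 2k, an intersecting family of k-subsets of an n-element set has size at most C(n − 1, k − 1), with equality for 'star' families {A ⊆ [n] : |A| = k, i ∈ A} (fix an element i). For n = 239, k = 9: C(238, 8) = 226702541072007.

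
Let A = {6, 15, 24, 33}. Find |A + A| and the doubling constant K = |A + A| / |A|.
K = |A + A| / |A| = 7/4

Enumerate A + A = {a + b : a, b ∈ A}. With |A| = 4, there are |A|^2 = 16 ordered sum pairs; collecting distinct values, A + A = {12, 21, 30, 39, 48, 57, 66}, so |A + A| = 7. Thus K = 7/4. Here |A + A| = 2|A| − 1 = 7, the minimum possible — so K = 7/4 is minimal, which holds iff A is an arithmetic progression.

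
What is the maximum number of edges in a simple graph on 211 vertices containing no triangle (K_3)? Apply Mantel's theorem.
ex(211, K_3) = ⌊211^2/4⌋ = 11130

Mantel (1907): a triangle-free graph on n vertices has at most ⌊n^2/4⌋ edges, with equality for the complete bipartite graph K_{⌊n/2⌋, ⌈n/2⌉}. For n = 211: ⌊211^2/4⌋ = ⌊44521/4⌋ = 11130. The extremal graph is K_{105, 106}, which has 105·106 = 11130 edges.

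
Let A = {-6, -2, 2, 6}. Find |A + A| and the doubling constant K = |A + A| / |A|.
K = |A + A| / |A| = 7/4

Enumerate A + A = {a + b : a, b ∈ A}. With |A| = 4, there are |A|^2 = 16 ordered sum pairs; collecting distinct values, A + A = {-12, -8, -4, 0, 4, 8, 12}, so |A + A| = 7. Thus K = 7/4. Here |A + A| = 2|A| − 1 = 7, the minimum possible — so K = 7/4 is minimal, which holds iff A is an arithmetic progression.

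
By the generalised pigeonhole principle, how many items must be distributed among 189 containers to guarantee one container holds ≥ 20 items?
n = (20 − 1)·189 + 1 = 3592

By the generalised pigeonhole principle, to guarantee some box contains ≥ r objects we need more than (r − 1) · k objects total. Threshold: n = (r − 1) · k + 1. With r = 20 and k = 189: n = 19 · 189 + 1 = 3591 + 1 = 3592. For n = 3591 = 19 · 189, we can put exactly 19 objects in every box, avoiding 20 in any single one — so 3592 is tight.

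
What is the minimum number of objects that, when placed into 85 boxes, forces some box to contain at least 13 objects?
n = (13 − 1)·85 + 1 = 1021

By the generalised pigeonhole principle, to guarantee some box contains ≥ r objects we need more than (r − 1) · k objects total. Threshold: n = (r − 1) · k + 1. With r = 13 and k = 85: n = 12 · 85 + 1 = 1020 + 1 = 1021. For n = 1020 = 12 · 85, we can put exactly 12 objects in every box, avoiding 13 in any single one — so 1021 is tight.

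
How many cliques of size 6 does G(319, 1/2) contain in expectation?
E[# K_6] = C(319, 6) · (1/2)^C(6, 2) = 1395956397297 / 2^15 ≈ 42601208.413605

For each 6-subset S of vertices (there are C(319, 6) = 1395956397297 such S), let X_S = 1 if S induces a K_6 (all C(6, 2) = 15 edges present). Then P(X_S = 1) = (1/2)^15 = 1/32768. By linearity of expectation, E[# K_6] = C(319, 6) · (1/2)^15 = 1395956397297 / 32768 ≈ 42601208.413605.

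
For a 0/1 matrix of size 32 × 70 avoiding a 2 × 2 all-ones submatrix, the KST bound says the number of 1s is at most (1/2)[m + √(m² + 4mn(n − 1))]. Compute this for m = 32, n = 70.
z(32, 70; 2, 2) ≤ (1/2)[32 + √(32² + 4·32·70·69)] = (1/2)[32 + √619264] = 409.4666

Kővári–Sós–Turán: let r_1, ..., r_32 be the row sums and z = Σ r_i the total number of 1s. Each pair of columns can share at most one row with both entries 1 (else a 2×2 all-ones block appears), so Σ_i C(r_i, 2) ≤ C(70, 2) = 2415. By convexity Σ_i C(r_i, 2) ≥ 32·C(z/32, 2) = z(z − 32)/(2·32), giving z² − 32z − 32·70·69 ≤ 0 and hence z ≤ (1/2)[32 + √(1024 + 4·154560)] = (1/2)[32 + √619264] ≈ (1/2)(32 + 786.9333) = 409.4666.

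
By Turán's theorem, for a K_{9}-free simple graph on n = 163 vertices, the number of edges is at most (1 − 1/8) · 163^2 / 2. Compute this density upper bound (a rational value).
Turán density bound = (7/8) · 163^2/2 = 185983/16 ≈ 11623.9375

Turán's theorem: ex(n, K_{r+1}) is achieved by the complete r-partite Turán graph T(n, r) with parts as balanced as possible, and is at most (1 − 1/r) · n^2/2. For r = 8, n = 163: the density bound is (7/8) · 26569/2 = 185983/16 ≈ 11623.9375. The integer-valued extremum is e(T(163, 8)) = 11623, which is strictly less than the density bound 185983/16 since 8 ∤ 163 (the parts of T(163, 8) cannot all be equal).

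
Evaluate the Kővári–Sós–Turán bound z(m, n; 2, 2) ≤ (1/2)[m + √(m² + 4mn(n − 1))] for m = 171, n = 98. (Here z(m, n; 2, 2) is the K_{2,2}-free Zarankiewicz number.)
z(171, 98; 2, 2) ≤ (1/2)[171 + √(171² + 4·171·98·97)] = (1/2)[171 + √6531345] = 1363.3248

Kővári–Sós–Turán: let r_1, ..., r_171 be the row sums and z = Σ r_i the total number of 1s. Each pair of columns can share at most one row with both entries 1 (else a 2×2 all-ones block appears), so Σ_i C(r_i, 2) ≤ C(98, 2) = 4753. By convexity Σ_i C(r_i, 2) ≥ 171·C(z/171, 2) = z(z − 171)/(2·171), giving z² − 171z − 171·98·97 ≤ 0 and hence z ≤ (1/2)[171 + √(29241 + 4·1625526)] = (1/2)[171 + √6531345] ≈ (1/2)(171 + 2555.6496) = 1363.3248.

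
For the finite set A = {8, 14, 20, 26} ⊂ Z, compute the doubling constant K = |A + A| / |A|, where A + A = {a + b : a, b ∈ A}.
K = |A + A| / |A| = 7/4

Enumerate A + A = {a + b : a, b ∈ A}. With |A| = 4, there are |A|^2 = 16 ordered sum pairs; collecting distinct values, A + A = {16, 22, 28, 34, 40, 46, 52}, so |A + A| = 7. Thus K = 7/4. Here |A + A| = 2|A| − 1 = 7, the minimum possible — so K = 7/4 is minimal, which holds iff A is an arithmetic progression.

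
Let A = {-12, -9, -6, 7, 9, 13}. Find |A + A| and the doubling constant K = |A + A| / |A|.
K = |A + A| / |A| = 19/6

Enumerate A + A = {a + b : a, b ∈ A}. With |A| = 6, there are |A|^2 = 36 ordered sum pairs; collecting distinct values, A + A = {-24, -21, -18, -15, -12, -5, -3, -2, 0, 1, 3, 4, 7, 14, 16, 18, 20, 22, 26}, so |A + A| = 19. Thus K = 19/6. For comparison, the minimum possible |A + A| over all 6-element sets is 2·6 − 1 = 11 (so min K = 11/6), attained only by arithmetic progressions.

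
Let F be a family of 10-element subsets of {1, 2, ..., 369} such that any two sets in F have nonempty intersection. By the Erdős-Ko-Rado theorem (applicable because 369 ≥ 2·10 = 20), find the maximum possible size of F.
max |F| = C(368, 9) = 309065893496623120

Erdős-Ko-Rado (1961): when n ≥ 2k, max |F| = C(n−1, k−1). The bound is attained by the star {A : i ∈ A} for any fixed i ∈ [n]. Here C(369−1, 10−1) = C(368, 9) = 309065893496623120.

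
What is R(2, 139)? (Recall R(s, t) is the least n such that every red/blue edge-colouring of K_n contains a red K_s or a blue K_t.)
R(2, 139) = 139

R(2, k) = k for all k ≥ 2: in a 2-colouring of K_k, either some edge is red (a red K_2) or all edges are blue (a blue K_k). And K_{138} coloured all-blue has no blue K_139, so R(2, 139) > 138. Hence R(2, 139) = 139.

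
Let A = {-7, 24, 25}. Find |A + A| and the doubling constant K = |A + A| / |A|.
K = |A + A| / |A| = 6/3 = 2

Enumerate A + A = {a + b : a, b ∈ A}. With |A| = 3, there are |A|^2 = 9 ordered sum pairs; collecting distinct values, A + A = {-14, 17, 18, 48, 49, 50}, so |A + A| = 6. Thus K = 6/3 = 2. For comparison, the minimum possible |A + A| over all 3-element sets is 2·3 − 1 = 5 (so min K = 5/3), attained only by arithmetic progressions.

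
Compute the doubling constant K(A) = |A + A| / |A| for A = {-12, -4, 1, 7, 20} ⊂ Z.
K = |A + A| / |A| = 14/5

Enumerate A + A = {a + b : a, b ∈ A}. With |A| = 5, there are |A|^2 = 25 ordered sum pairs; collecting distinct values, A + A = {-24, -16, -11, -8, -5, -3, 2, 3, 8, 14, 16, 21, 27, 40}, so |A + A| = 14. Thus K = 14/5. For comparison, the minimum possible |A + A| over all 5-element sets is 2·5 − 1 = 9 (so min K = 9/5), attained only by arithmetic progressions.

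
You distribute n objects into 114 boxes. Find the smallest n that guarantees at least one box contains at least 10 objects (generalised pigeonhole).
n = (10 − 1)·114 + 1 = 1027

By the generalised pigeonhole principle, to guarantee some box contains ≥ r objects we need more than (r − 1) · k objects total. Threshold: n = (r − 1) · k + 1. With r = 10 and k = 114: n = 9 · 114 + 1 = 1026 + 1 = 1027. For n = 1026 = 9 · 114, we can put exactly 9 objects in every box, avoiding 10 in any single one — so 1027 is tight.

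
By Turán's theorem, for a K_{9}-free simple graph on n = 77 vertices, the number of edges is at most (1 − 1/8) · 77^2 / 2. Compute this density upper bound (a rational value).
Turán density bound = (7/8) · 77^2/2 = 41503/16 ≈ 2593.9375

Turán's theorem: ex(n, K_{r+1}) is achieved by the complete r-partite Turán graph T(n, r) with parts as balanced as possible, and is at most (1 − 1/r) · n^2/2. For r = 8, n = 77: the density bound is (7/8) · 5929/2 = 41503/16 ≈ 2593.9375. The integer-valued extremum is e(T(77, 8)) = 2593, which is strictly less than the density bound 41503/16 since 8 ∤ 77 (the parts of T(77, 8) cannot all be equal).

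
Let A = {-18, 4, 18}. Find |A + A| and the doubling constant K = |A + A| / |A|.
K = |A + A| / |A| = 6/3 = 2

Enumerate A + A = {a + b : a, b ∈ A}. With |A| = 3, there are |A|^2 = 9 ordered sum pairs; collecting distinct values, A + A = {-36, -14, 0, 8, 22, 36}, so |A + A| = 6. Thus K = 6/3 = 2. For comparison, the minimum possible |A + A| over all 3-element sets is 2·3 − 1 = 5 (so min K = 5/3), attained only by arithmetic progressions.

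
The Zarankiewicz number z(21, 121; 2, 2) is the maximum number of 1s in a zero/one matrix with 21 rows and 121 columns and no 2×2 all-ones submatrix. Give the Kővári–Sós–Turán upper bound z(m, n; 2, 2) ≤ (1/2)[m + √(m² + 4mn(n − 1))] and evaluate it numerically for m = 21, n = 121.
z(21, 121; 2, 2) ≤ (1/2)[21 + √(21² + 4·21·121·120)] = (1/2)[21 + √1220121] = 562.7954

Kővári–Sós–Turán: let r_1, ..., r_21 be the row sums and z = Σ r_i the total number of 1s. Each pair of columns can share at most one row with both entries 1 (else a 2×2 all-ones block appears), so Σ_i C(r_i, 2) ≤ C(121, 2) = 7260. By convexity Σ_i C(r_i, 2) ≥ 21·C(z/21, 2) = z(z − 21)/(2·21), giving z² − 21z − 21·121·120 ≤ 0 and hence z ≤ (1/2)[21 + √(441 + 4·304920)] = (1/2)[21 + √1220121] ≈ (1/2)(21 + 1104.5909) = 562.7954.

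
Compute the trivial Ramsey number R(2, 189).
R(2, 189) = 189

R(2, k) = k for all k ≥ 2: in a 2-colouring of K_k, either some edge is red (a red K_2) or all edges are blue (a blue K_k). And K_{188} coloured all-blue has no blue K_189, so R(2, 189) > 188. Hence R(2, 189) = 189.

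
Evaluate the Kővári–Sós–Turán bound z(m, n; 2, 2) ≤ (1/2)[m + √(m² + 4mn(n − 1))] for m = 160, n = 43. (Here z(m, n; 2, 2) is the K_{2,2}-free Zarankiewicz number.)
z(160, 43; 2, 2) ≤ (1/2)[160 + √(160² + 4·160·43·42)] = (1/2)[160 + √1181440] = 623.4703

Kővári–Sós–Turán: let r_1, ..., r_160 be the row sums and z = Σ r_i the total number of 1s. Each pair of columns can share at most one row with both entries 1 (else a 2×2 all-ones block appears), so Σ_i C(r_i, 2) ≤ C(43, 2) = 903. By convexity Σ_i C(r_i, 2) ≥ 160·C(z/160, 2) = z(z − 160)/(2·160), giving z² − 160z − 160·43·42 ≤ 0 and hence z ≤ (1/2)[160 + √(25600 + 4·288960)] = (1/2)[160 + √1181440] ≈ (1/2)(160 + 1086.9407) = 623.4703.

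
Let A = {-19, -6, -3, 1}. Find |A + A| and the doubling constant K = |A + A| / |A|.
K = |A + A| / |A| = 10/4 = 5/2

Enumerate A + A = {a + b : a, b ∈ A}. With |A| = 4, there are |A|^2 = 16 ordered sum pairs; collecting distinct values, A + A = {-38, -25, -22, -18, -12, -9, -6, -5, -2, 2}, so |A + A| = 10. Thus K = 10/4 = 5/2. For comparison, the minimum possible |A + A| over all 4-element sets is 2·4 − 1 = 7 (so min K = 7/4), attained only by arithmetic progressions.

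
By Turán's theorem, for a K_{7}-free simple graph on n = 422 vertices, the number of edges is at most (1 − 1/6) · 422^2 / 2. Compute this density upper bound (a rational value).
Turán density bound = (5/6) · 422^2/2 = 222605/3 ≈ 74201.6667

Turán's theorem: ex(n, K_{r+1}) is achieved by the complete r-partite Turán graph T(n, r) with parts as balanced as possible, and is at most (1 − 1/r) · n^2/2. For r = 6, n = 422: the density bound is (5/6) · 178084/2 = 222605/3 ≈ 74201.6667. The integer-valued extremum is e(T(422, 6)) = 74201, which is strictly less than the density bound 222605/3 since 6 ∤ 422 (the parts of T(422, 6) cannot all be equal).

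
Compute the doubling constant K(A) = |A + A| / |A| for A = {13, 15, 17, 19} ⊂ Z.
K = |A + A| / |A| = 7/4

Enumerate A + A = {a + b : a, b ∈ A}. With |A| = 4, there are |A|^2 = 16 ordered sum pairs; collecting distinct values, A + A = {26, 28, 30, 32, 34, 36, 38}, so |A + A| = 7. Thus K = 7/4. Here |A + A| = 2|A| − 1 = 7, the minimum possible — so K = 7/4 is minimal, which holds iff A is an arithmetic progression.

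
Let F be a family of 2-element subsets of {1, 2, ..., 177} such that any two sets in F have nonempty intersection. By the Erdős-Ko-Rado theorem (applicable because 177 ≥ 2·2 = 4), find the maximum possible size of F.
max |F| = C(176, 1) = 176

The Erdős-Ko-Rado theorem states: for n ≥ 2k, an intersecting family of k-subsets of an n-element set has size at most C(n − 1, k − 1), with equality for 'star' families {A ⊆ [n] : |A| = k, i ∈ A} (fix an element i). For n = 177, k = 2: C(176, 1) = 176.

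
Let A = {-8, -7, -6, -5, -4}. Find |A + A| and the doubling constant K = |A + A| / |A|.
K = |A + A| / |A| = 9/5

Enumerate A + A = {a + b : a, b ∈ A}. With |A| = 5, there are |A|^2 = 25 ordered sum pairs; collecting distinct values, A + A = {-16, -15, -14, -13, -12, -11, -10, -9, -8}, so |A + A| = 9. Thus K = 9/5. Here |A + A| = 2|A| − 1 = 9, the minimum possible — so K = 9/5 is minimal, which holds iff A is an arithmetic progression.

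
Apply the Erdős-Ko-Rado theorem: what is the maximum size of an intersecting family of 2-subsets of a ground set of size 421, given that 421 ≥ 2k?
max |F| = C(420, 1) = 420

Erdős-Ko-Rado (1961): when n ≥ 2k, max |F| = C(n−1, k−1). The bound is attained by the star {A : i ∈ A} for any fixed i ∈ [n]. Here C(421−1, 2−1) = C(420, 1) = 420.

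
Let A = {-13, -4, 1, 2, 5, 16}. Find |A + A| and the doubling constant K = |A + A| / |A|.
K = |A + A| / |A| = 19/6

Enumerate A + A = {a + b : a, b ∈ A}. With |A| = 6, there are |A|^2 = 36 ordered sum pairs; collecting distinct values, A + A = {-26, -17, -12, -11, -8, -3, -2, 1, 2, 3, 4, 6, 7, 10, 12, 17, 18, 21, 32}, so |A + A| = 19. Thus K = 19/6. For comparison, the minimum possible |A + A| over all 6-element sets is 2·6 − 1 = 11 (so min K = 11/6), attained only by arithmetic progressions.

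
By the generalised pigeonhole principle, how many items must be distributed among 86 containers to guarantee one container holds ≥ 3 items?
n = (3 − 1)·86 + 1 = 173

By the generalised pigeonhole principle, to guarantee some box contains ≥ r objects we need more than (r − 1) · k objects total. Threshold: n = (r − 1) · k + 1. With r = 3 and k = 86: n = 2 · 86 + 1 = 172 + 1 = 173. For n = 172 = 2 · 86, we can put exactly 2 objects in every box, avoiding 3 in any single one — so 173 is tight.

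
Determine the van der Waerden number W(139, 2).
W(139, 2) = 139 + 1 = 140

A 2-term AP is any pair of integers, so a monochromatic 2-AP exists iff some colour is used at least twice. With 139 colours, the colouring i ↦ i on {1, ..., 139} uses each colour once, avoiding any monochromatic pair, so W(139, 2) > 139. For {1, ..., 140}, pigeonhole forces two integers of the same colour, which form a monochromatic 2-AP. Hence W(139, 2) = 140.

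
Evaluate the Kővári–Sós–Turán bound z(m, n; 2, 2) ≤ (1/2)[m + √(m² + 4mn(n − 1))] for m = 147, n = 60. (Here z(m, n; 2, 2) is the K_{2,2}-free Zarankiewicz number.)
z(147, 60; 2, 2) ≤ (1/2)[147 + √(147² + 4·147·60·59)] = (1/2)[147 + √2103129] = 798.6084

Kővári–Sós–Turán: let r_1, ..., r_147 be the row sums and z = Σ r_i the total number of 1s. Each pair of columns can share at most one row with both entries 1 (else a 2×2 all-ones block appears), so Σ_i C(r_i, 2) ≤ C(60, 2) = 1770. By convexity Σ_i C(r_i, 2) ≥ 147·C(z/147, 2) = z(z − 147)/(2·147), giving z² − 147z − 147·60·59 ≤ 0 and hence z ≤ (1/2)[147 + √(21609 + 4·520380)] = (1/2)[147 + √2103129] ≈ (1/2)(147 + 1450.2169) = 798.6084.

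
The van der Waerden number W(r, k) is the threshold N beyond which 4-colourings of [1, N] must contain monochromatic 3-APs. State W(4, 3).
W(4, 3) = 76

W(4, 3) = 76. The lower bound W(4, 3) > 75 comes from an explicit good 4-colouring of [1, 75]; the upper bound W(4, 3) ≤ 76 was verified by exhaustive search over 4-colourings of [1, 76].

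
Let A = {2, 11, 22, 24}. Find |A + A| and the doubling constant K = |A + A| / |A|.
K = |A + A| / |A| = 10/4 = 5/2

Enumerate A + A = {a + b : a, b ∈ A}. With |A| = 4, there are |A|^2 = 16 ordered sum pairs; collecting distinct values, A + A = {4, 13, 22, 24, 26, 33, 35, 44, 46, 48}, so |A + A| = 10. Thus K = 10/4 = 5/2. For comparison, the minimum possible |A + A| over all 4-element sets is 2·4 − 1 = 7 (so min K = 7/4), attained only by arithmetic progressions.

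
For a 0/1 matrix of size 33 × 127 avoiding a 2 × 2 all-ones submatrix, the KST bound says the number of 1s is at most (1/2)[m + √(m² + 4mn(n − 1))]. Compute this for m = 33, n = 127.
z(33, 127; 2, 2) ≤ (1/2)[33 + √(33² + 4·33·127·126)] = (1/2)[33 + √2113353] = 743.3688

Kővári–Sós–Turán: let r_1, ..., r_33 be the row sums and z = Σ r_i the total number of 1s. Each pair of columns can share at most one row with both entries 1 (else a 2×2 all-ones block appears), so Σ_i C(r_i, 2) ≤ C(127, 2) = 8001. By convexity Σ_i C(r_i, 2) ≥ 33·C(z/33, 2) = z(z − 33)/(2·33), giving z² − 33z − 33·127·126 ≤ 0 and hence z ≤ (1/2)[33 + √(1089 + 4·528066)] = (1/2)[33 + √2113353] ≈ (1/2)(33 + 1453.7376) = 743.3688.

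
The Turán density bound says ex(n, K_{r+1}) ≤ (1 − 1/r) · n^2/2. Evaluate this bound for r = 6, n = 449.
Turán density bound = (5/6) · 449^2/2 = 1008005/12 ≈ 84000.4167

Turán's theorem: ex(n, K_{r+1}) is achieved by the complete r-partite Turán graph T(n, r) with parts as balanced as possible, and is at most (1 − 1/r) · n^2/2. For r = 6, n = 449: the density bound is (5/6) · 201601/2 = 1008005/12 ≈ 84000.4167. The integer-valued extremum is e(T(449, 6)) = 84000, which is strictly less than the density bound 1008005/12 since 6 ∤ 449 (the parts of T(449, 6) cannot all be equal).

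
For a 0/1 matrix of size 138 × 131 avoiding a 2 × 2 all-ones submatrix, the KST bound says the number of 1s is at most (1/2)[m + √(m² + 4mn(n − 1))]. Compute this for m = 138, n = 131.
z(138, 131; 2, 2) ≤ (1/2)[138 + √(138² + 4·138·131·130)] = (1/2)[138 + √9419604] = 1603.5687

Kővári–Sós–Turán: let r_1, ..., r_138 be the row sums and z = Σ r_i the total number of 1s. Each pair of columns can share at most one row with both entries 1 (else a 2×2 all-ones block appears), so Σ_i C(r_i, 2) ≤ C(131, 2) = 8515. By convexity Σ_i C(r_i, 2) ≥ 138·C(z/138, 2) = z(z − 138)/(2·138), giving z² − 138z − 138·131·130 ≤ 0 and hence z ≤ (1/2)[138 + √(19044 + 4·2350140)] = (1/2)[138 + √9419604] ≈ (1/2)(138 + 3069.1373) = 1603.5687.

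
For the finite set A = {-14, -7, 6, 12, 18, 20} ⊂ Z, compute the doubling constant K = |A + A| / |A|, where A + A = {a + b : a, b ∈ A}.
K = |A + A| / |A| = 20/6 = 10/3

Enumerate A + A = {a + b : a, b ∈ A}. With |A| = 6, there are |A|^2 = 36 ordered sum pairs; collecting distinct values, A + A = {-28, -21, -14, -8, -2, -1, 4, 5, 6, 11, 12, 13, 18, 24, 26, 30, 32, 36, 38, 40}, so |A + A| = 20. Thus K = 20/6 = 10/3. For comparison, the minimum possible |A + A| over all 6-element sets is 2·6 − 1 = 11 (so min K = 11/6), attained only by arithmetic progressions.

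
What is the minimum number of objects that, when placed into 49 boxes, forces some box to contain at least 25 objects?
n = (25 − 1)·49 + 1 = 1177

By the generalised pigeonhole principle, to guarantee some box contains ≥ r objects we need more than (r − 1) · k objects total. Threshold: n = (r − 1) · k + 1. With r = 25 and k = 49: n = 24 · 49 + 1 = 1176 + 1 = 1177. For n = 1176 = 24 · 49, we can put exactly 24 objects in every box, avoiding 25 in any single one — so 1177 is tight.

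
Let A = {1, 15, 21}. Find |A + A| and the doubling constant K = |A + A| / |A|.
K = |A + A| / |A| = 6/3 = 2

Enumerate A + A = {a + b : a, b ∈ A}. With |A| = 3, there are |A|^2 = 9 ordered sum pairs; collecting distinct values, A + A = {2, 16, 22, 30, 36, 42}, so |A + A| = 6. Thus K = 6/3 = 2. For comparison, the minimum possible |A + A| over all 3-element sets is 2·3 − 1 = 5 (so min K = 5/3), attained only by arithmetic progressions.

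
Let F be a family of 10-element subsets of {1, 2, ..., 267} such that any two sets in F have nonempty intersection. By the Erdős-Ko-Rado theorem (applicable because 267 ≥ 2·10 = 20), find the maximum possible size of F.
max |F| = C(266, 9) = 16023551101247690

The Erdős-Ko-Rado theorem states: for n ≥ 2k, an intersecting family of k-subsets of an n-element set has size at most C(n − 1, k − 1), with equality for 'star' families {A ⊆ [n] : |A| = k, i ∈ A} (fix an element i). For n = 267, k = 10: C(266, 9) = 16023551101247690.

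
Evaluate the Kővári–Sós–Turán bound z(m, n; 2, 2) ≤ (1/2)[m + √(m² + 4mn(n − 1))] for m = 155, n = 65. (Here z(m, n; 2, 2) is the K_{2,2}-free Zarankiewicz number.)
z(155, 65; 2, 2) ≤ (1/2)[155 + √(155² + 4·155·65·64)] = (1/2)[155 + √2603225] = 884.2256

Kővári–Sós–Turán: let r_1, ..., r_155 be the row sums and z = Σ r_i the total number of 1s. Each pair of columns can share at most one row with both entries 1 (else a 2×2 all-ones block appears), so Σ_i C(r_i, 2) ≤ C(65, 2) = 2080. By convexity Σ_i C(r_i, 2) ≥ 155·C(z/155, 2) = z(z − 155)/(2·155), giving z² − 155z − 155·65·64 ≤ 0 and hence z ≤ (1/2)[155 + √(24025 + 4·644800)] = (1/2)[155 + √2603225] ≈ (1/2)(155 + 1613.4513) = 884.2256.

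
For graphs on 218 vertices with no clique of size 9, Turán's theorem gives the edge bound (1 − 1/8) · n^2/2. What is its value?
Turán density bound = (7/8) · 218^2/2 = 83167/4 ≈ 20791.75

Turán's theorem: ex(n, K_{r+1}) is achieved by the complete r-partite Turán graph T(n, r) with parts as balanced as possible, and is at most (1 − 1/r) · n^2/2. For r = 8, n = 218: the density bound is (7/8) · 47524/2 = 83167/4 ≈ 20791.75. The integer-valued extremum is e(T(218, 8)) = 20791, which is strictly less than the density bound 83167/4 since 8 ∤ 218 (the parts of T(218, 8) cannot all be equal).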